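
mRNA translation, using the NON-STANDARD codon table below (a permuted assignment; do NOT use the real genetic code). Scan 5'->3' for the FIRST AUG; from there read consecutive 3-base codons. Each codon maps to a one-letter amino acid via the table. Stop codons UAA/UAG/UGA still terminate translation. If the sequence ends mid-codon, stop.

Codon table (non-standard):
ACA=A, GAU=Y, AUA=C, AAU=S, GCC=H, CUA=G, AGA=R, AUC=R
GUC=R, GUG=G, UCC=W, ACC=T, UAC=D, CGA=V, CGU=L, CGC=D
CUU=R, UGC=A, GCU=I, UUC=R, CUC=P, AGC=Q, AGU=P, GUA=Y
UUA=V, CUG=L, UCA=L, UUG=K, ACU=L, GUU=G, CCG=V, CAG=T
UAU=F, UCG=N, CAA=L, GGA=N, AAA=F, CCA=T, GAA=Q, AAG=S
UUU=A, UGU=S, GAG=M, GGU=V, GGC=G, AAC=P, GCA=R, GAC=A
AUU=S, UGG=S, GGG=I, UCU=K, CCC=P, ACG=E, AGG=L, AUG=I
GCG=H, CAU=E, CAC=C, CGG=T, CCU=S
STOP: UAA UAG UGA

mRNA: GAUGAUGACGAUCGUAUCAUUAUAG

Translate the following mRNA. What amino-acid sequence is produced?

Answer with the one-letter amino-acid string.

start AUG at pos 1
pos 1: AUG -> I; peptide=I
pos 4: AUG -> I; peptide=II
pos 7: ACG -> E; peptide=IIE
pos 10: AUC -> R; peptide=IIER
pos 13: GUA -> Y; peptide=IIERY
pos 16: UCA -> L; peptide=IIERYL
pos 19: UUA -> V; peptide=IIERYLV
pos 22: UAG -> STOP

Answer: IIERYLV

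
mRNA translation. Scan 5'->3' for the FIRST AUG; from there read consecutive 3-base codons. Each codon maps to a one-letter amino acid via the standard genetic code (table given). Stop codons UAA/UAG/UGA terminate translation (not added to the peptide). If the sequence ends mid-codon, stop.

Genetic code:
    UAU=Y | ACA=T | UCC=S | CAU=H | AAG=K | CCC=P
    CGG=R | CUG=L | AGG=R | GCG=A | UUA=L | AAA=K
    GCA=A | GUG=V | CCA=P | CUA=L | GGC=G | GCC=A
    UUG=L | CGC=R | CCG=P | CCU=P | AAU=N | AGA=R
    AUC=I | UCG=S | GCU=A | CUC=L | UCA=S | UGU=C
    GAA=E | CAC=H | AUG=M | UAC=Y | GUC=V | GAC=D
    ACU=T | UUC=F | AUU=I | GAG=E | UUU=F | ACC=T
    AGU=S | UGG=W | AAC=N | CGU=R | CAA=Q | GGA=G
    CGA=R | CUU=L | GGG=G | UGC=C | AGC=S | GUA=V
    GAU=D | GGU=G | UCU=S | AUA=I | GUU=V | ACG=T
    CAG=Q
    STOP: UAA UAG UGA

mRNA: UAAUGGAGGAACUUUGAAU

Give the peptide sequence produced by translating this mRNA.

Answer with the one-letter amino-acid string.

Answer: MEEL

Derivation:
start AUG at pos 2
pos 2: AUG -> M; peptide=M
pos 5: GAG -> E; peptide=ME
pos 8: GAA -> E; peptide=MEE
pos 11: CUU -> L; peptide=MEEL
pos 14: UGA -> STOP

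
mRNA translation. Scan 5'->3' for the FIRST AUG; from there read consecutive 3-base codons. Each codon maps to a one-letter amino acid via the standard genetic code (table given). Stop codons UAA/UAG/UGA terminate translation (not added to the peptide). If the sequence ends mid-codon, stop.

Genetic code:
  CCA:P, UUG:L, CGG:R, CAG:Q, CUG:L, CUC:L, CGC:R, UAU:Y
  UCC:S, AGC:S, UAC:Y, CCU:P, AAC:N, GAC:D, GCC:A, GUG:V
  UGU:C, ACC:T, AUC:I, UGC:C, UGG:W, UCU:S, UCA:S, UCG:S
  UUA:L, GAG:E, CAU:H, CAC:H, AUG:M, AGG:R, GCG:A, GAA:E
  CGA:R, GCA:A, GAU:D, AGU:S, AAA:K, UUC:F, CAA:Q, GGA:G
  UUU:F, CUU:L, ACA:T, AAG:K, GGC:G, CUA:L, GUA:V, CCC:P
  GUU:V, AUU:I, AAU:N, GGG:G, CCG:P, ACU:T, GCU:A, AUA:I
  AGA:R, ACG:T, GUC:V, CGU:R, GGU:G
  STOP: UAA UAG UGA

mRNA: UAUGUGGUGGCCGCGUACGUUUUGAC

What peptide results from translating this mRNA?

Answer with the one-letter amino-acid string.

Answer: MWWPRTF

Derivation:
start AUG at pos 1
pos 1: AUG -> M; peptide=M
pos 4: UGG -> W; peptide=MW
pos 7: UGG -> W; peptide=MWW
pos 10: CCG -> P; peptide=MWWP
pos 13: CGU -> R; peptide=MWWPR
pos 16: ACG -> T; peptide=MWWPRT
pos 19: UUU -> F; peptide=MWWPRTF
pos 22: UGA -> STOP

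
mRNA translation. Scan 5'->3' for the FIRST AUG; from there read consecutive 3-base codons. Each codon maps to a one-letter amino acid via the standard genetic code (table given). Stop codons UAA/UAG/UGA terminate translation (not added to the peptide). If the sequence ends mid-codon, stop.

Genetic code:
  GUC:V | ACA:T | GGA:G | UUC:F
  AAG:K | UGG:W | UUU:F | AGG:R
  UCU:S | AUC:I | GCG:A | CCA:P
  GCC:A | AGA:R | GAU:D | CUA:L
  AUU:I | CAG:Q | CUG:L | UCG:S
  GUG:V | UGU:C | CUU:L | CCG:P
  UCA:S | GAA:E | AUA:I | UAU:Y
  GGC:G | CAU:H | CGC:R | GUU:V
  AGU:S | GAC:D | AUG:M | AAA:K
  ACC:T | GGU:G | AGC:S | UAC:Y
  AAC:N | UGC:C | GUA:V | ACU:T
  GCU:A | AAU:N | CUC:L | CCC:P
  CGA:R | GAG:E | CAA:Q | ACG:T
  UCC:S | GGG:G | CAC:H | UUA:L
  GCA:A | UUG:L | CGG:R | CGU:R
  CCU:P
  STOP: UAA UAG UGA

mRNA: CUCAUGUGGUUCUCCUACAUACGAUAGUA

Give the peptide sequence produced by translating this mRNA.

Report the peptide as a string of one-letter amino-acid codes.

start AUG at pos 3
pos 3: AUG -> M; peptide=M
pos 6: UGG -> W; peptide=MW
pos 9: UUC -> F; peptide=MWF
pos 12: UCC -> S; peptide=MWFS
pos 15: UAC -> Y; peptide=MWFSY
pos 18: AUA -> I; peptide=MWFSYI
pos 21: CGA -> R; peptide=MWFSYIR
pos 24: UAG -> STOP

Answer: MWFSYIR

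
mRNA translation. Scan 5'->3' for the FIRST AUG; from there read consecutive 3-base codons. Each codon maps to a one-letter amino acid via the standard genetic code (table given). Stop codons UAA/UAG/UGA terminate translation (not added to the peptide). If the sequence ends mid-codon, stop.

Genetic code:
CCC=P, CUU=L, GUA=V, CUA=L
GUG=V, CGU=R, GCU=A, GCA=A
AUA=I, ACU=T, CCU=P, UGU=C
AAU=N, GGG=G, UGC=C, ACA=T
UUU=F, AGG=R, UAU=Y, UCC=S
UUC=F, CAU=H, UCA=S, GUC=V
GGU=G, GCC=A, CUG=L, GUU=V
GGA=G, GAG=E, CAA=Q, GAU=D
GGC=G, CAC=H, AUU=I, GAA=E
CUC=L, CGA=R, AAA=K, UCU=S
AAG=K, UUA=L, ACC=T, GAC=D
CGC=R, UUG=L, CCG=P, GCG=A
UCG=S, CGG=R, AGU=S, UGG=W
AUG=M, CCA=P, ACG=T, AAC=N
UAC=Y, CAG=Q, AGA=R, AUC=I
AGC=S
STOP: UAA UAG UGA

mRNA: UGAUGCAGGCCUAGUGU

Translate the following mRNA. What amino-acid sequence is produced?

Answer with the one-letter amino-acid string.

Answer: MQA

Derivation:
start AUG at pos 2
pos 2: AUG -> M; peptide=M
pos 5: CAG -> Q; peptide=MQ
pos 8: GCC -> A; peptide=MQA
pos 11: UAG -> STOP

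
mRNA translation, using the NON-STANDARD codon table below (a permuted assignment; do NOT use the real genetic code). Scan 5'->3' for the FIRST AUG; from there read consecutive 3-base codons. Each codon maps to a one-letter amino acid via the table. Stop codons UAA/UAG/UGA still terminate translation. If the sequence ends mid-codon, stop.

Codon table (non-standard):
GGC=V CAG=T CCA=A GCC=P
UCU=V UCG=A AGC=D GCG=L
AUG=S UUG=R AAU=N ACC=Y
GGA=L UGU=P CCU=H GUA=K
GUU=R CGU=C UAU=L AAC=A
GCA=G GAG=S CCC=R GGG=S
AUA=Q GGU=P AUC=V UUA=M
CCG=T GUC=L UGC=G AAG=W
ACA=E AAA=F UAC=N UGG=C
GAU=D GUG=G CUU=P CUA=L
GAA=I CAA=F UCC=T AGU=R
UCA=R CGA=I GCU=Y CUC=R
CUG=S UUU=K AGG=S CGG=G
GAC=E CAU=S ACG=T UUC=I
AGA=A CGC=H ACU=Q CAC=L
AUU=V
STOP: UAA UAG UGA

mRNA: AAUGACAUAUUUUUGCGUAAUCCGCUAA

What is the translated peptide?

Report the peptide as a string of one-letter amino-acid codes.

start AUG at pos 1
pos 1: AUG -> S; peptide=S
pos 4: ACA -> E; peptide=SE
pos 7: UAU -> L; peptide=SEL
pos 10: UUU -> K; peptide=SELK
pos 13: UGC -> G; peptide=SELKG
pos 16: GUA -> K; peptide=SELKGK
pos 19: AUC -> V; peptide=SELKGKV
pos 22: CGC -> H; peptide=SELKGKVH
pos 25: UAA -> STOP

Answer: SELKGKVH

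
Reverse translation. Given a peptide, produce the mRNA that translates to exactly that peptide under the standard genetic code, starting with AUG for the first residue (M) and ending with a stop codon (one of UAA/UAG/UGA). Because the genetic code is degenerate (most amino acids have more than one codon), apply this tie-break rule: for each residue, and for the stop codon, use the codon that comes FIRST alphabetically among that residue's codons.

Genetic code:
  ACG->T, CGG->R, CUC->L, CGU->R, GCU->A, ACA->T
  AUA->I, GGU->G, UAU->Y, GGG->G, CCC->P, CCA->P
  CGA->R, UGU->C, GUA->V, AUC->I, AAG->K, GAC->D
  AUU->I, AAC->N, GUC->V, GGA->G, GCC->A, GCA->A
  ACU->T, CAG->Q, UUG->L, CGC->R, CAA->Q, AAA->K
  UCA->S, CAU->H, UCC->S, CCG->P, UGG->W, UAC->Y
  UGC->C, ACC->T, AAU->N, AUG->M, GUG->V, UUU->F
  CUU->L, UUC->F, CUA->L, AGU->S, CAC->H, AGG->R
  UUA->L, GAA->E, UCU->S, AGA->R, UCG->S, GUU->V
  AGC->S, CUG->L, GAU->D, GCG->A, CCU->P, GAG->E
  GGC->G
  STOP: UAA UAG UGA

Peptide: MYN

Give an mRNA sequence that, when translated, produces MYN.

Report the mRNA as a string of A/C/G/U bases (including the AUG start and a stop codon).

residue 1: M -> AUG (start codon)
residue 2: Y codons sorted = UAC,UAU -> pick first = UAC
residue 3: N codons sorted = AAC,AAU -> pick first = AAC
terminator: stop codons sorted = UAA,UAG,UGA -> pick first = UAA

Answer: mRNA: AUGUACAACUAA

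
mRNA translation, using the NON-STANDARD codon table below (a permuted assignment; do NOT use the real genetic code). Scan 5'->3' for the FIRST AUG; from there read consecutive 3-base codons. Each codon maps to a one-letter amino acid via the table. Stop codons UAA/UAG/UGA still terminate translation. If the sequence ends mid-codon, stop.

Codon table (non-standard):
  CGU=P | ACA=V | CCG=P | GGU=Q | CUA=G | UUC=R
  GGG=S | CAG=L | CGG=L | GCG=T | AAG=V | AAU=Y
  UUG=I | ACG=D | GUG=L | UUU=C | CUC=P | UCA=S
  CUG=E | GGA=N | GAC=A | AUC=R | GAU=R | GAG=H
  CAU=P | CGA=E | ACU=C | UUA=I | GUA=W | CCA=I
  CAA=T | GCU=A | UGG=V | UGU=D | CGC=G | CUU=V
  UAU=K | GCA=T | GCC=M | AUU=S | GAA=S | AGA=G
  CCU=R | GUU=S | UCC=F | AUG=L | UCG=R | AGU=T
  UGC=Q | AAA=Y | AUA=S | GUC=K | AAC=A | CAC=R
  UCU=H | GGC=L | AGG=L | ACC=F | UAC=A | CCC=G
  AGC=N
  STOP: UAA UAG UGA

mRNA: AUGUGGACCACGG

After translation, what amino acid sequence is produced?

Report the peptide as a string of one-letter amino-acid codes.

Answer: LVFD

Derivation:
start AUG at pos 0
pos 0: AUG -> L; peptide=L
pos 3: UGG -> V; peptide=LV
pos 6: ACC -> F; peptide=LVF
pos 9: ACG -> D; peptide=LVFD
pos 12: only 1 nt remain (<3), stop (end of mRNA)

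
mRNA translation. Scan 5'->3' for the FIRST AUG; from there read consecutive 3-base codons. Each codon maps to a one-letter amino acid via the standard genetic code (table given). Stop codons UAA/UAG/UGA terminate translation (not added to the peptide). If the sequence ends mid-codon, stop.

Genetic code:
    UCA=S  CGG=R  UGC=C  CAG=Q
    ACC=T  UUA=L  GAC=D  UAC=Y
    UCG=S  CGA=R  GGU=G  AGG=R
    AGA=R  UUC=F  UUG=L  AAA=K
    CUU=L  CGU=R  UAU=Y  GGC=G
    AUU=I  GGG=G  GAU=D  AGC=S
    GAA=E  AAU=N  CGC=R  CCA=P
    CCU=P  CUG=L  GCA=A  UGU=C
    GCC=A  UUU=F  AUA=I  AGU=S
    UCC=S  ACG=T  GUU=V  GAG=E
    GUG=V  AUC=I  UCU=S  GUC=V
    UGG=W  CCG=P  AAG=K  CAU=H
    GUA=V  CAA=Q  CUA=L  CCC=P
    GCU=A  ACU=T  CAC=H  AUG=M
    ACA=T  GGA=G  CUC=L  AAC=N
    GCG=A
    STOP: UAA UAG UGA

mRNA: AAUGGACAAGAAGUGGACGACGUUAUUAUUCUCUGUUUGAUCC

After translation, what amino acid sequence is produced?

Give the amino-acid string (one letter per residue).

start AUG at pos 1
pos 1: AUG -> M; peptide=M
pos 4: GAC -> D; peptide=MD
pos 7: AAG -> K; peptide=MDK
pos 10: AAG -> K; peptide=MDKK
pos 13: UGG -> W; peptide=MDKKW
pos 16: ACG -> T; peptide=MDKKWT
pos 19: ACG -> T; peptide=MDKKWTT
pos 22: UUA -> L; peptide=MDKKWTTL
pos 25: UUA -> L; peptide=MDKKWTTLL
pos 28: UUC -> F; peptide=MDKKWTTLLF
pos 31: UCU -> S; peptide=MDKKWTTLLFS
pos 34: GUU -> V; peptide=MDKKWTTLLFSV
pos 37: UGA -> STOP

Answer: MDKKWTTLLFSV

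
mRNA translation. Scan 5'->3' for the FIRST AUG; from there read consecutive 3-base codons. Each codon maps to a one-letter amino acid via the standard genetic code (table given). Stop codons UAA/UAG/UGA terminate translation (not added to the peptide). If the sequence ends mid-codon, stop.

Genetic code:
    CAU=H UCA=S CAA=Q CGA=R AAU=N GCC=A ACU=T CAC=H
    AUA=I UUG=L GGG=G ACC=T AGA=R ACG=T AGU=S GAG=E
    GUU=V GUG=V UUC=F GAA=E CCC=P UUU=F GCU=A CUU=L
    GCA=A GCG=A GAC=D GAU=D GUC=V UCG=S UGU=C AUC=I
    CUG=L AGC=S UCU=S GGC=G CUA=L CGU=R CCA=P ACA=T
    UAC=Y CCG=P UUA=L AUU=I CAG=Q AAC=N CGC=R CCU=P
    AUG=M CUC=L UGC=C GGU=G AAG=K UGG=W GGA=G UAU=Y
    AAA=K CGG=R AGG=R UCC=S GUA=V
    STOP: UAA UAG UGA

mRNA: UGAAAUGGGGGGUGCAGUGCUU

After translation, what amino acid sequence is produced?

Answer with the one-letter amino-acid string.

start AUG at pos 4
pos 4: AUG -> M; peptide=M
pos 7: GGG -> G; peptide=MG
pos 10: GGU -> G; peptide=MGG
pos 13: GCA -> A; peptide=MGGA
pos 16: GUG -> V; peptide=MGGAV
pos 19: CUU -> L; peptide=MGGAVL
pos 22: only 0 nt remain (<3), stop (end of mRNA)

Answer: MGGAVL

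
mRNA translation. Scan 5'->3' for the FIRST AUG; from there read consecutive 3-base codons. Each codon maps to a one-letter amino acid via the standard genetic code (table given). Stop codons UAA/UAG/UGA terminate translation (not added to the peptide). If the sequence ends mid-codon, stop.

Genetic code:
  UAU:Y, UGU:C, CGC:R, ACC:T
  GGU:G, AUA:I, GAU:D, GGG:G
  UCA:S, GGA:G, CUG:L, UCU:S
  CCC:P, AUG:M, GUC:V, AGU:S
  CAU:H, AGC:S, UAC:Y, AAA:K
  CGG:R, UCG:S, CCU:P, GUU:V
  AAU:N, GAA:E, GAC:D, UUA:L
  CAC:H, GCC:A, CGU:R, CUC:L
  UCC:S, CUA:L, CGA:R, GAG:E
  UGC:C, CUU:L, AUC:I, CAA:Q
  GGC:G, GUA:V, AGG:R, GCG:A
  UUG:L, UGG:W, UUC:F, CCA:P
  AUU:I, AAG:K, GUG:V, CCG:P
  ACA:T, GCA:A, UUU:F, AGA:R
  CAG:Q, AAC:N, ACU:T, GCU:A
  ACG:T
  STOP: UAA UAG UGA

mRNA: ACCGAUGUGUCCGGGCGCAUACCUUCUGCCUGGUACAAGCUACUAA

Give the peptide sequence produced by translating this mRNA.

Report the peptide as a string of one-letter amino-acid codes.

start AUG at pos 4
pos 4: AUG -> M; peptide=M
pos 7: UGU -> C; peptide=MC
pos 10: CCG -> P; peptide=MCP
pos 13: GGC -> G; peptide=MCPG
pos 16: GCA -> A; peptide=MCPGA
pos 19: UAC -> Y; peptide=MCPGAY
pos 22: CUU -> L; peptide=MCPGAYL
pos 25: CUG -> L; peptide=MCPGAYLL
pos 28: CCU -> P; peptide=MCPGAYLLP
pos 31: GGU -> G; peptide=MCPGAYLLPG
pos 34: ACA -> T; peptide=MCPGAYLLPGT
pos 37: AGC -> S; peptide=MCPGAYLLPGTS
pos 40: UAC -> Y; peptide=MCPGAYLLPGTSY
pos 43: UAA -> STOP

Answer: MCPGAYLLPGTSY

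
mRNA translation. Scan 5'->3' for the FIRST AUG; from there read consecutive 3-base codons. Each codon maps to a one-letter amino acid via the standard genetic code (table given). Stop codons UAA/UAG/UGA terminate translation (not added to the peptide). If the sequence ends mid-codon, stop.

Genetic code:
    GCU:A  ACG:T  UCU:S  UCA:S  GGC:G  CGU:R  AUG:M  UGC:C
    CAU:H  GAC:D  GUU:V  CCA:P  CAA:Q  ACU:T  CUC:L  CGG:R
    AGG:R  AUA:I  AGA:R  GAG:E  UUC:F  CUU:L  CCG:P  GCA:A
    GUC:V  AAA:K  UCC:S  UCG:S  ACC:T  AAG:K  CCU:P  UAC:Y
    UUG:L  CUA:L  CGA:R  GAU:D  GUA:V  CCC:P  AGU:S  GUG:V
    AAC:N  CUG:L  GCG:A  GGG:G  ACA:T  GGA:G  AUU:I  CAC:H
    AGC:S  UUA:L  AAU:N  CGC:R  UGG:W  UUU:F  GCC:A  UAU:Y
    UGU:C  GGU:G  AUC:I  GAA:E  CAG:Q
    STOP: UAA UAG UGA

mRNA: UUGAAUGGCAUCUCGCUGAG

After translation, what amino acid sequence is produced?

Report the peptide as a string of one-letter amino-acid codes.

Answer: MASR

Derivation:
start AUG at pos 4
pos 4: AUG -> M; peptide=M
pos 7: GCA -> A; peptide=MA
pos 10: UCU -> S; peptide=MAS
pos 13: CGC -> R; peptide=MASR
pos 16: UGA -> STOP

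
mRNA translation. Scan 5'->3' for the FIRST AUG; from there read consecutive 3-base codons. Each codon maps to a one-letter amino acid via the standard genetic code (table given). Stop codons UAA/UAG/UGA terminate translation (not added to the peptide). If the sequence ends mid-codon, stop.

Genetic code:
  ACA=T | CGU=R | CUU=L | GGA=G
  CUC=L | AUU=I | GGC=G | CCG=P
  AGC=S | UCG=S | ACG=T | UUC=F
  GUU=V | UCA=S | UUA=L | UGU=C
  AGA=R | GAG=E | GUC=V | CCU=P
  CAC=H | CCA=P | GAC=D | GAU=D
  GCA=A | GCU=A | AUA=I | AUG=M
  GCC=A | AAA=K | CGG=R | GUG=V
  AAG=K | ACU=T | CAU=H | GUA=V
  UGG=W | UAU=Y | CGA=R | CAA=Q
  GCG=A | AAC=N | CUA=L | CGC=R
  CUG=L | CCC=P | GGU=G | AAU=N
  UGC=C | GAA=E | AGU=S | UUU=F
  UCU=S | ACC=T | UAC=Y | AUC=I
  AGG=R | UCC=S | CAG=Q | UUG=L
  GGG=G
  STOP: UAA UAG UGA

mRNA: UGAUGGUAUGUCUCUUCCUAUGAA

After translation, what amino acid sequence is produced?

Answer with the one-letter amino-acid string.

start AUG at pos 2
pos 2: AUG -> M; peptide=M
pos 5: GUA -> V; peptide=MV
pos 8: UGU -> C; peptide=MVC
pos 11: CUC -> L; peptide=MVCL
pos 14: UUC -> F; peptide=MVCLF
pos 17: CUA -> L; peptide=MVCLFL
pos 20: UGA -> STOP

Answer: MVCLFL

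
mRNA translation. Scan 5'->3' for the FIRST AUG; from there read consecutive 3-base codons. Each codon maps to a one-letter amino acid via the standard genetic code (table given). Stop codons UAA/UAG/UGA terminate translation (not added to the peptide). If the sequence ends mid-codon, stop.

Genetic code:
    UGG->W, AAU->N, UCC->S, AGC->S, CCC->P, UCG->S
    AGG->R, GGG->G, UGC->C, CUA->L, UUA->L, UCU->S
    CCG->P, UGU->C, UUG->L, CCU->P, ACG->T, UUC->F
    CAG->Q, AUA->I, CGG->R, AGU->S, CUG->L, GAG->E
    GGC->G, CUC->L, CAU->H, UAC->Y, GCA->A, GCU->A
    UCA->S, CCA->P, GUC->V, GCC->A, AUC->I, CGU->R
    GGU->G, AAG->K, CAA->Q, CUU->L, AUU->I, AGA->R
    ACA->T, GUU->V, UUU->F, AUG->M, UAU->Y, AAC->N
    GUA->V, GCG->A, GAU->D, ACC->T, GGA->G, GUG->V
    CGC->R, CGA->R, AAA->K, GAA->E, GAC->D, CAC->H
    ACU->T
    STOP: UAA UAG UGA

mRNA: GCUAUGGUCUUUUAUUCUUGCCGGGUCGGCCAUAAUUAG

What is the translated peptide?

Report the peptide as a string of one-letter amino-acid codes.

Answer: MVFYSCRVGHN

Derivation:
start AUG at pos 3
pos 3: AUG -> M; peptide=M
pos 6: GUC -> V; peptide=MV
pos 9: UUU -> F; peptide=MVF
pos 12: UAU -> Y; peptide=MVFY
pos 15: UCU -> S; peptide=MVFYS
pos 18: UGC -> C; peptide=MVFYSC
pos 21: CGG -> R; peptide=MVFYSCR
pos 24: GUC -> V; peptide=MVFYSCRV
pos 27: GGC -> G; peptide=MVFYSCRVG
pos 30: CAU -> H; peptide=MVFYSCRVGH
pos 33: AAU -> N; peptide=MVFYSCRVGHN
pos 36: UAG -> STOP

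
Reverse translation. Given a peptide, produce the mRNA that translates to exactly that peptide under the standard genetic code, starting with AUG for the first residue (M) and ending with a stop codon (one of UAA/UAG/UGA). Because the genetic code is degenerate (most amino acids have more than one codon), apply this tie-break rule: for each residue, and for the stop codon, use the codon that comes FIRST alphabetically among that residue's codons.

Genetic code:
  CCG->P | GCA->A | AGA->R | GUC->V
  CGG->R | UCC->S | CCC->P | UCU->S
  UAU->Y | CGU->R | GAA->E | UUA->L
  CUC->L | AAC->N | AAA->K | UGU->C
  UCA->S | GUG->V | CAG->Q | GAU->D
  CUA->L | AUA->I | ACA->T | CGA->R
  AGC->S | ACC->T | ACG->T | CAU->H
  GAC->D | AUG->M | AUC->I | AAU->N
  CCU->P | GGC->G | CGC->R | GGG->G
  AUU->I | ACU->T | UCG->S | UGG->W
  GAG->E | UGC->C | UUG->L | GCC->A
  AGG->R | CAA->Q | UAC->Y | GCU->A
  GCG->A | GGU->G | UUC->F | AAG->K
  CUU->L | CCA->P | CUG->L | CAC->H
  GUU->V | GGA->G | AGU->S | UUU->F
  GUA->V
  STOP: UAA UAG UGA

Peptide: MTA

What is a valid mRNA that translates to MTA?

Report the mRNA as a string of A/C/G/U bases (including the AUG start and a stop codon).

residue 1: M -> AUG (start codon)
residue 2: T codons sorted = ACA,ACC,ACG,ACU -> pick first = ACA
residue 3: A codons sorted = GCA,GCC,GCG,GCU -> pick first = GCA
terminator: stop codons sorted = UAA,UAG,UGA -> pick first = UAA

Answer: mRNA: AUGACAGCAUAA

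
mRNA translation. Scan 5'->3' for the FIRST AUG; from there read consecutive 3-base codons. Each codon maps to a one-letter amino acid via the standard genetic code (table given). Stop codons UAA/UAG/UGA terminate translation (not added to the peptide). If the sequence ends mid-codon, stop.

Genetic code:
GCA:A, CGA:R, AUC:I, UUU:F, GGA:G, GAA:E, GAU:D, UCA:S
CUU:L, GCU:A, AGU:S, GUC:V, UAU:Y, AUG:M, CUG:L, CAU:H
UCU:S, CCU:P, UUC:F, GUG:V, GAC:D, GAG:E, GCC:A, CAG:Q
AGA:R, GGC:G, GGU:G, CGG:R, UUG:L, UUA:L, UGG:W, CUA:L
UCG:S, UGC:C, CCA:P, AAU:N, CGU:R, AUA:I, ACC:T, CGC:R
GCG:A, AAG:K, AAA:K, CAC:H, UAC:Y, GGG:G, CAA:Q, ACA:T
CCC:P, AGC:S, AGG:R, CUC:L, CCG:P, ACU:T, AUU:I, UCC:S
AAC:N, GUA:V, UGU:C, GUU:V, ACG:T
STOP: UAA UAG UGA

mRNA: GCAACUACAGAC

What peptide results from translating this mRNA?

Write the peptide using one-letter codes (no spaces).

Answer: (empty: no AUG start codon)

Derivation:
no AUG start codon found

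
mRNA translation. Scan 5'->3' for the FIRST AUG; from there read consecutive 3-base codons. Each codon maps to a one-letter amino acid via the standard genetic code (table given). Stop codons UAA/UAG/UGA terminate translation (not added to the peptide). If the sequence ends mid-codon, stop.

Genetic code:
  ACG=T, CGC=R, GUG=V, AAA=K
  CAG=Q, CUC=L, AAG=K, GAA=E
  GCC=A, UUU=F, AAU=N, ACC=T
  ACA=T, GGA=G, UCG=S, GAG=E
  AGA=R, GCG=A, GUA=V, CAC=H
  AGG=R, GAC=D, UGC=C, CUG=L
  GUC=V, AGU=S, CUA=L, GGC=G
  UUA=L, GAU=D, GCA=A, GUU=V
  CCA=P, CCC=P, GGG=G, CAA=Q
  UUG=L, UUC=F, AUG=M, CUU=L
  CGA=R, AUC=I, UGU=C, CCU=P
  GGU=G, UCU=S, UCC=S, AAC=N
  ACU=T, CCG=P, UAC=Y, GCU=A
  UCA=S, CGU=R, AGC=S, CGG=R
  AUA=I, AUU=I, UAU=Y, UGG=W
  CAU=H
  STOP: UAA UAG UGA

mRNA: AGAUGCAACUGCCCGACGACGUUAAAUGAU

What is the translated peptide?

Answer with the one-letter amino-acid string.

Answer: MQLPDDVK

Derivation:
start AUG at pos 2
pos 2: AUG -> M; peptide=M
pos 5: CAA -> Q; peptide=MQ
pos 8: CUG -> L; peptide=MQL
pos 11: CCC -> P; peptide=MQLP
pos 14: GAC -> D; peptide=MQLPD
pos 17: GAC -> D; peptide=MQLPDD
pos 20: GUU -> V; peptide=MQLPDDV
pos 23: AAA -> K; peptide=MQLPDDVK
pos 26: UGA -> STOP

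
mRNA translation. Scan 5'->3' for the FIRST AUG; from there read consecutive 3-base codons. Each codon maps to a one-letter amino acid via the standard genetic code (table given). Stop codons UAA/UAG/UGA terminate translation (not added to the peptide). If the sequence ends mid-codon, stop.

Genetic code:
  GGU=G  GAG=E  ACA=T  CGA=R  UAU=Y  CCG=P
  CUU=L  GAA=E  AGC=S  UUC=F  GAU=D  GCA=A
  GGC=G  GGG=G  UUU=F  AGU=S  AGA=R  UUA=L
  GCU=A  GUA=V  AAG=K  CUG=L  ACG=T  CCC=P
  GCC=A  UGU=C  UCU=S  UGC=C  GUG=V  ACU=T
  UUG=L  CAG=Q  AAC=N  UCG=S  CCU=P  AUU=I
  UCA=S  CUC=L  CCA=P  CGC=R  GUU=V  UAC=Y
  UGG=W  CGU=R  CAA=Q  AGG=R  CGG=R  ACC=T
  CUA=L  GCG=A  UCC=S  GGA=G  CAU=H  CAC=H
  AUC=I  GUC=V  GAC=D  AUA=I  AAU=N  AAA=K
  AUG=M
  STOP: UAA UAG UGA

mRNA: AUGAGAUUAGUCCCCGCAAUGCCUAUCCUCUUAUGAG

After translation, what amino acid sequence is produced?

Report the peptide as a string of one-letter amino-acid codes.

start AUG at pos 0
pos 0: AUG -> M; peptide=M
pos 3: AGA -> R; peptide=MR
pos 6: UUA -> L; peptide=MRL
pos 9: GUC -> V; peptide=MRLV
pos 12: CCC -> P; peptide=MRLVP
pos 15: GCA -> A; peptide=MRLVPA
pos 18: AUG -> M; peptide=MRLVPAM
pos 21: CCU -> P; peptide=MRLVPAMP
pos 24: AUC -> I; peptide=MRLVPAMPI
pos 27: CUC -> L; peptide=MRLVPAMPIL
pos 30: UUA -> L; peptide=MRLVPAMPILL
pos 33: UGA -> STOP

Answer: MRLVPAMPILL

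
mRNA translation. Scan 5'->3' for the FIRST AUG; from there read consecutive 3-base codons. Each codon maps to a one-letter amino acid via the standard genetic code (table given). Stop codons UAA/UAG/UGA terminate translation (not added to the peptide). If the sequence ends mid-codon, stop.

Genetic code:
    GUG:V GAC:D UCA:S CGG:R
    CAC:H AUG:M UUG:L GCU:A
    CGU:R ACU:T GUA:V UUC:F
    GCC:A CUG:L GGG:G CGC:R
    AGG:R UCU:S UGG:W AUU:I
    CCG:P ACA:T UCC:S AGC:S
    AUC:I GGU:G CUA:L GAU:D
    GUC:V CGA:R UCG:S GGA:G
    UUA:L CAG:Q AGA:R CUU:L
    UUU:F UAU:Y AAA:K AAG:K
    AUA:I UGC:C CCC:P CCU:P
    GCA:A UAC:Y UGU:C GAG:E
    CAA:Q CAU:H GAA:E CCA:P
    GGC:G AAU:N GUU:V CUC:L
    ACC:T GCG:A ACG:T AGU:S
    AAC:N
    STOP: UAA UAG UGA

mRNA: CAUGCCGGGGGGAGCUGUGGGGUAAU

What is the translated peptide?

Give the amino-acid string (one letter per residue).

start AUG at pos 1
pos 1: AUG -> M; peptide=M
pos 4: CCG -> P; peptide=MP
pos 7: GGG -> G; peptide=MPG
pos 10: GGA -> G; peptide=MPGG
pos 13: GCU -> A; peptide=MPGGA
pos 16: GUG -> V; peptide=MPGGAV
pos 19: GGG -> G; peptide=MPGGAVG
pos 22: UAA -> STOP

Answer: MPGGAVG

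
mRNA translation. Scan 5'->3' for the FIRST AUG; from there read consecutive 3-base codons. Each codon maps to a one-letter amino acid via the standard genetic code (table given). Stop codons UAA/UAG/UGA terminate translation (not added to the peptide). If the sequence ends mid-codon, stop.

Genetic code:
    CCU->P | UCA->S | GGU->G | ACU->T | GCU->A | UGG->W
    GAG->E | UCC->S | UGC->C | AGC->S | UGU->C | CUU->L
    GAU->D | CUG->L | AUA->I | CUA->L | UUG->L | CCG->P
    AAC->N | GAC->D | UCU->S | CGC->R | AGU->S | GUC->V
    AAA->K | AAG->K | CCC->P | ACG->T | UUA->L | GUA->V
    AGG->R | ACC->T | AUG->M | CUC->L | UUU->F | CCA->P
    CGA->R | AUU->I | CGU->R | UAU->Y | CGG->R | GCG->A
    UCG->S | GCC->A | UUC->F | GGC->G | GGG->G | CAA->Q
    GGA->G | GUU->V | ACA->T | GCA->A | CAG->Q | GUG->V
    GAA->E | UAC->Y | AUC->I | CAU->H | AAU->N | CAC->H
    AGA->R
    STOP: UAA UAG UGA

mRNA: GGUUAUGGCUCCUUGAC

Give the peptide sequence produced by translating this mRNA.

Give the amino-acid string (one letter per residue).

Answer: MAP

Derivation:
start AUG at pos 4
pos 4: AUG -> M; peptide=M
pos 7: GCU -> A; peptide=MA
pos 10: CCU -> P; peptide=MAP
pos 13: UGA -> STOP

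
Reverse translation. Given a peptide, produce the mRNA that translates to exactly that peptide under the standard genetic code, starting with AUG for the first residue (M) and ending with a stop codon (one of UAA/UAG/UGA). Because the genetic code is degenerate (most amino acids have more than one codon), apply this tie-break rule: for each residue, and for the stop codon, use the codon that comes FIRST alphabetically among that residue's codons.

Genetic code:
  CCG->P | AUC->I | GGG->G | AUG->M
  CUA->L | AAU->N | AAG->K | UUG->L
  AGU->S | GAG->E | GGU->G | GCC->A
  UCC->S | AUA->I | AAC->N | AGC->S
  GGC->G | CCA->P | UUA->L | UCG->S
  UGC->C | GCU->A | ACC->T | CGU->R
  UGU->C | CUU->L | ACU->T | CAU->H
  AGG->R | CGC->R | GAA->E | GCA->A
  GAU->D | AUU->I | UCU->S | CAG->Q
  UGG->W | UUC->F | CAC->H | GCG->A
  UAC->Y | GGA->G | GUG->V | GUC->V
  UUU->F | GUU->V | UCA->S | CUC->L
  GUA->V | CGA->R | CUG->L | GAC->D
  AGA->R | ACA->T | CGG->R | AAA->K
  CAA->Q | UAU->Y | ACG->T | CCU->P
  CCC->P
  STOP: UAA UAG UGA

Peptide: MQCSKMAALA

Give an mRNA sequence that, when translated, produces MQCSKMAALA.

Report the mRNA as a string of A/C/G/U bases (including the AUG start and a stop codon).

Answer: mRNA: AUGCAAUGCAGCAAAAUGGCAGCACUAGCAUAA

Derivation:
residue 1: M -> AUG (start codon)
residue 2: Q codons sorted = CAA,CAG -> pick first = CAA
residue 3: C codons sorted = UGC,UGU -> pick first = UGC
residue 4: S codons sorted = AGC,AGU,UCA,UCC,UCG,UCU -> pick first = AGC
residue 5: K codons sorted = AAA,AAG -> pick first = AAA
residue 6: M -> AUG (only codon)
residue 7: A codons sorted = GCA,GCC,GCG,GCU -> pick first = GCA
residue 8: A codons sorted = GCA,GCC,GCG,GCU -> pick first = GCA
residue 9: L codons sorted = CUA,CUC,CUG,CUU,UUA,UUG -> pick first = CUA
residue 10: A codons sorted = GCA,GCC,GCG,GCU -> pick first = GCA
terminator: stop codons sorted = UAA,UAG,UGA -> pick first = UAA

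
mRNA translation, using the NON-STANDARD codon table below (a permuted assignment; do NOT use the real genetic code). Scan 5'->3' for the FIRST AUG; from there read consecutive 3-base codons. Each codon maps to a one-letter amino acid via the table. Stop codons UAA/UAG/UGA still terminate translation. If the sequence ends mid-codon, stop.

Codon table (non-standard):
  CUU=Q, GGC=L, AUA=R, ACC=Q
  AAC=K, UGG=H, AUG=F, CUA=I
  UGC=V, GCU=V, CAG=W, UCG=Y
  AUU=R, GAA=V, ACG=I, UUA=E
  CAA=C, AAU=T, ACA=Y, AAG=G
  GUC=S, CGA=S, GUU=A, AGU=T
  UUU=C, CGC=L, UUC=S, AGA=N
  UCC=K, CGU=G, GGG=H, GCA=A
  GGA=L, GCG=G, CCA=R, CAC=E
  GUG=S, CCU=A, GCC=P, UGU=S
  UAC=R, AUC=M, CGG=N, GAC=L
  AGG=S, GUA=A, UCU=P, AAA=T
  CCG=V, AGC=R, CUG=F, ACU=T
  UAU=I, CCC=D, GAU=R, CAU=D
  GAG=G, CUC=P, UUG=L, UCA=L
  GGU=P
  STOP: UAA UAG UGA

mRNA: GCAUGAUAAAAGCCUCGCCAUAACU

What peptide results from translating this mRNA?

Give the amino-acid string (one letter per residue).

start AUG at pos 2
pos 2: AUG -> F; peptide=F
pos 5: AUA -> R; peptide=FR
pos 8: AAA -> T; peptide=FRT
pos 11: GCC -> P; peptide=FRTP
pos 14: UCG -> Y; peptide=FRTPY
pos 17: CCA -> R; peptide=FRTPYR
pos 20: UAA -> STOP

Answer: FRTPYR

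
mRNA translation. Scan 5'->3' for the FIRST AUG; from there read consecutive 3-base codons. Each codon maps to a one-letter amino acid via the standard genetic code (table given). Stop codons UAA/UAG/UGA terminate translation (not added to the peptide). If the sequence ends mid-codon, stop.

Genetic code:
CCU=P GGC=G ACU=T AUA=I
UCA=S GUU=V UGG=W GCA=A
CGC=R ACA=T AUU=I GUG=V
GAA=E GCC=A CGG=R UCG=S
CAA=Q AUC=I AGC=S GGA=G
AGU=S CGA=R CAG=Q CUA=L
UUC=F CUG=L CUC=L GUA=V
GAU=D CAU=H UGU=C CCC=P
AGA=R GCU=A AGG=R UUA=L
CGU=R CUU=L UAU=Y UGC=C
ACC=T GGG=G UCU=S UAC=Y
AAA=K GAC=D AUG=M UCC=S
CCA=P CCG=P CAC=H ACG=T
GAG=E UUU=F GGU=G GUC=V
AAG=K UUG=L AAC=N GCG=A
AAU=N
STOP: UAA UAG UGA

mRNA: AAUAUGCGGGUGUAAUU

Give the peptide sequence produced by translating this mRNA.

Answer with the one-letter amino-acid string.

start AUG at pos 3
pos 3: AUG -> M; peptide=M
pos 6: CGG -> R; peptide=MR
pos 9: GUG -> V; peptide=MRV
pos 12: UAA -> STOP

Answer: MRV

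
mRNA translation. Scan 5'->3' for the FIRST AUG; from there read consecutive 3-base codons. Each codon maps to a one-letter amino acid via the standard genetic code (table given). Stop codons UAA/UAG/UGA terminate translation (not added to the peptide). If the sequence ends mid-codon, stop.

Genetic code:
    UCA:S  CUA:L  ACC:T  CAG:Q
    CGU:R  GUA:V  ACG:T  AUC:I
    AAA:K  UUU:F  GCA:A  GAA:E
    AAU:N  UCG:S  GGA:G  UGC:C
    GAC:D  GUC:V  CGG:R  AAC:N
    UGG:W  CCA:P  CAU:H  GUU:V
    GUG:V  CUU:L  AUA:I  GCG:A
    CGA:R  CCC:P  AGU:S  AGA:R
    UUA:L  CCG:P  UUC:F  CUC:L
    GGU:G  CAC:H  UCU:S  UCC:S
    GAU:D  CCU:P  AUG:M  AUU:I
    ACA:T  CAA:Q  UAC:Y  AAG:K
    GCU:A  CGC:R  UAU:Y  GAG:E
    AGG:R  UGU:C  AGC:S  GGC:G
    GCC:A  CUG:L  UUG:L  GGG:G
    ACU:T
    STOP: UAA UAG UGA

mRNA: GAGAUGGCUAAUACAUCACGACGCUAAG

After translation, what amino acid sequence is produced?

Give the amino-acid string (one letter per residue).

Answer: MANTSRR

Derivation:
start AUG at pos 3
pos 3: AUG -> M; peptide=M
pos 6: GCU -> A; peptide=MA
pos 9: AAU -> N; peptide=MAN
pos 12: ACA -> T; peptide=MANT
pos 15: UCA -> S; peptide=MANTS
pos 18: CGA -> R; peptide=MANTSR
pos 21: CGC -> R; peptide=MANTSRR
pos 24: UAA -> STOP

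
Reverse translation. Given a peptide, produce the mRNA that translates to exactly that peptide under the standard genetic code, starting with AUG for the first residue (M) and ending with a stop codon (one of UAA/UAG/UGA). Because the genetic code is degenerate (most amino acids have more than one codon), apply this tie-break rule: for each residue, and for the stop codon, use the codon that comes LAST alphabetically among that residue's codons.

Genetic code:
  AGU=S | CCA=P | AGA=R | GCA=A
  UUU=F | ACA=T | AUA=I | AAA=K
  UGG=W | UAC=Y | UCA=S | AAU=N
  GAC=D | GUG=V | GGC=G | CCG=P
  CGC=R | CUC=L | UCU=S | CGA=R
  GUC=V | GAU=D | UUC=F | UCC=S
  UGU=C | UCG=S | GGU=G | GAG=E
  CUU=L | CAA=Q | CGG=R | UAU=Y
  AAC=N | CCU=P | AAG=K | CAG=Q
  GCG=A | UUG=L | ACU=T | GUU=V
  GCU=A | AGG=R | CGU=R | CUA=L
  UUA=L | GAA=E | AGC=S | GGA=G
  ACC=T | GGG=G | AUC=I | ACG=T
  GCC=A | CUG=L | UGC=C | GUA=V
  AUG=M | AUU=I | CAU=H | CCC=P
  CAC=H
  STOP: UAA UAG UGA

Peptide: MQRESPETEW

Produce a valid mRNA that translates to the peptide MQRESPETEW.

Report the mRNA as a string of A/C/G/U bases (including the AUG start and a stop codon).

Answer: mRNA: AUGCAGCGUGAGUCUCCUGAGACUGAGUGGUGA

Derivation:
residue 1: M -> AUG (start codon)
residue 2: Q codons sorted = CAA,CAG -> pick last = CAG
residue 3: R codons sorted = AGA,AGG,CGA,CGC,CGG,CGU -> pick last = CGU
residue 4: E codons sorted = GAA,GAG -> pick last = GAG
residue 5: S codons sorted = AGC,AGU,UCA,UCC,UCG,UCU -> pick last = UCU
residue 6: P codons sorted = CCA,CCC,CCG,CCU -> pick last = CCU
residue 7: E codons sorted = GAA,GAG -> pick last = GAG
residue 8: T codons sorted = ACA,ACC,ACG,ACU -> pick last = ACU
residue 9: E codons sorted = GAA,GAG -> pick last = GAG
residue 10: W -> UGG (only codon)
terminator: stop codons sorted = UAA,UAG,UGA -> pick last = UGA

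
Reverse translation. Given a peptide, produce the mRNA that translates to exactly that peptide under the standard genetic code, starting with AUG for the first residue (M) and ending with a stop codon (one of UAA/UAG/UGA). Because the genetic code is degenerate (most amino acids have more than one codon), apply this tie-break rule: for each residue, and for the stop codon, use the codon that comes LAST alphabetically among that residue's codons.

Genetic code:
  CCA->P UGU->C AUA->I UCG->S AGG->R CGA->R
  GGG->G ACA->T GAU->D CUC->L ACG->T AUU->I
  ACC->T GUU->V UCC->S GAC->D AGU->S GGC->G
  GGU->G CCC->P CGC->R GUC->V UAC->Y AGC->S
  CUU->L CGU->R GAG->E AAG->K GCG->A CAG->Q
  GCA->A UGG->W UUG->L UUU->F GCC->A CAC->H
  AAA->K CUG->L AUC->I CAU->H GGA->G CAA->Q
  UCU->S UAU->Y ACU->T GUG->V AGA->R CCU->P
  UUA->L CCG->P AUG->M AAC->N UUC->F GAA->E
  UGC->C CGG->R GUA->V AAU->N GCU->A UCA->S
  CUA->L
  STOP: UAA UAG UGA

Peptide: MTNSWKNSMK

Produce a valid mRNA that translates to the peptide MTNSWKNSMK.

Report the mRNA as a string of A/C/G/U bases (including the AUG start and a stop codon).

Answer: mRNA: AUGACUAAUUCUUGGAAGAAUUCUAUGAAGUGA

Derivation:
residue 1: M -> AUG (start codon)
residue 2: T codons sorted = ACA,ACC,ACG,ACU -> pick last = ACU
residue 3: N codons sorted = AAC,AAU -> pick last = AAU
residue 4: S codons sorted = AGC,AGU,UCA,UCC,UCG,UCU -> pick last = UCU
residue 5: W -> UGG (only codon)
residue 6: K codons sorted = AAA,AAG -> pick last = AAG
residue 7: N codons sorted = AAC,AAU -> pick last = AAU
residue 8: S codons sorted = AGC,AGU,UCA,UCC,UCG,UCU -> pick last = UCU
residue 9: M -> AUG (only codon)
residue 10: K codons sorted = AAA,AAG -> pick last = AAG
terminator: stop codons sorted = UAA,UAG,UGA -> pick last = UGA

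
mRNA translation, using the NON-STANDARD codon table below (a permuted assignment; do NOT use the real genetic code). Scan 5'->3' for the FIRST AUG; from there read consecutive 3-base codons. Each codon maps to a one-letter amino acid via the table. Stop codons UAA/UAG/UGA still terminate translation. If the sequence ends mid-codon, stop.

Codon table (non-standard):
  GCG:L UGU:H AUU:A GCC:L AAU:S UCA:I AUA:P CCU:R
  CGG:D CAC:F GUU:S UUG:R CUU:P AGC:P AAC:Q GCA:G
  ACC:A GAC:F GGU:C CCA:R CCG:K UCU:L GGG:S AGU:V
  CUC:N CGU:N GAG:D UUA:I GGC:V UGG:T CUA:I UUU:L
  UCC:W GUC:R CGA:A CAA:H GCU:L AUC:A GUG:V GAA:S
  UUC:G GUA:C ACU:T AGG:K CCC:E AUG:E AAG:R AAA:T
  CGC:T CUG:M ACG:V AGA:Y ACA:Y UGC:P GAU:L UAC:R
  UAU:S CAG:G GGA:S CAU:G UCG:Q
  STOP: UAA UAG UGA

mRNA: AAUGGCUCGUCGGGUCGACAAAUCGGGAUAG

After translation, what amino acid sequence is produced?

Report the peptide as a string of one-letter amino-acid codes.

Answer: ELNDRFTQS

Derivation:
start AUG at pos 1
pos 1: AUG -> E; peptide=E
pos 4: GCU -> L; peptide=EL
pos 7: CGU -> N; peptide=ELN
pos 10: CGG -> D; peptide=ELND
pos 13: GUC -> R; peptide=ELNDR
pos 16: GAC -> F; peptide=ELNDRF
pos 19: AAA -> T; peptide=ELNDRFT
pos 22: UCG -> Q; peptide=ELNDRFTQ
pos 25: GGA -> S; peptide=ELNDRFTQS
pos 28: UAG -> STOP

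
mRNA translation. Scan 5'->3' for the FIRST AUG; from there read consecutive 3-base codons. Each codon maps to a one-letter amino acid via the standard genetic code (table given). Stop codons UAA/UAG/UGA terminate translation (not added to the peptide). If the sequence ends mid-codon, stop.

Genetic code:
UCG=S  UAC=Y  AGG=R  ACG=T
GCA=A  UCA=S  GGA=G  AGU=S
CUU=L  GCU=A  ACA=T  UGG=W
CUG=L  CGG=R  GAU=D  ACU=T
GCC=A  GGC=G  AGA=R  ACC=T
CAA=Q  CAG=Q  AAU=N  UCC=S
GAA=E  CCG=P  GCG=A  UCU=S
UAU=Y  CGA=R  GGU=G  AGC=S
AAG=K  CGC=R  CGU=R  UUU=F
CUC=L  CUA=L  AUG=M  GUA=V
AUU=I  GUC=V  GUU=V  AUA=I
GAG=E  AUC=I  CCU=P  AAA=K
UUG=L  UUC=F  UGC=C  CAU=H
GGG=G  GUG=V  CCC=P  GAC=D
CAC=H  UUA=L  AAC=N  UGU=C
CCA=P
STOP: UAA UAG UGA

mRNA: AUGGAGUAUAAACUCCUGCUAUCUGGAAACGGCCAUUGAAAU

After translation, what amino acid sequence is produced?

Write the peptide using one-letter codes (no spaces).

start AUG at pos 0
pos 0: AUG -> M; peptide=M
pos 3: GAG -> E; peptide=ME
pos 6: UAU -> Y; peptide=MEY
pos 9: AAA -> K; peptide=MEYK
pos 12: CUC -> L; peptide=MEYKL
pos 15: CUG -> L; peptide=MEYKLL
pos 18: CUA -> L; peptide=MEYKLLL
pos 21: UCU -> S; peptide=MEYKLLLS
pos 24: GGA -> G; peptide=MEYKLLLSG
pos 27: AAC -> N; peptide=MEYKLLLSGN
pos 30: GGC -> G; peptide=MEYKLLLSGNG
pos 33: CAU -> H; peptide=MEYKLLLSGNGH
pos 36: UGA -> STOP

Answer: MEYKLLLSGNGH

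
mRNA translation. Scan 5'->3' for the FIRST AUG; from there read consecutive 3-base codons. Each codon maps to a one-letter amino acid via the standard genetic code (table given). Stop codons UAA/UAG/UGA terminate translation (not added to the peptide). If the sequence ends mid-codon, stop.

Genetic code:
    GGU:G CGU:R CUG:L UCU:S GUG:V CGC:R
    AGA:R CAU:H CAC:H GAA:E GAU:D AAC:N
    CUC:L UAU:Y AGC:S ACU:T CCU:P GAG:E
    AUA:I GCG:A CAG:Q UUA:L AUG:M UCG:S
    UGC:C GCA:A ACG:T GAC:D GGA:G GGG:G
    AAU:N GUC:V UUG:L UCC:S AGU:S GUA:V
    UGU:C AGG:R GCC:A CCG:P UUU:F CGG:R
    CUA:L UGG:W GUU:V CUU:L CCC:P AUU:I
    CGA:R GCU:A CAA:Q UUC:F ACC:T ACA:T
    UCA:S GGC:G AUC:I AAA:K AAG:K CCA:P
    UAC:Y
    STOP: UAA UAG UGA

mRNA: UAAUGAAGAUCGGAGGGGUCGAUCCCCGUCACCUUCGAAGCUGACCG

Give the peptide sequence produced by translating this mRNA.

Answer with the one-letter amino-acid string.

start AUG at pos 2
pos 2: AUG -> M; peptide=M
pos 5: AAG -> K; peptide=MK
pos 8: AUC -> I; peptide=MKI
pos 11: GGA -> G; peptide=MKIG
pos 14: GGG -> G; peptide=MKIGG
pos 17: GUC -> V; peptide=MKIGGV
pos 20: GAU -> D; peptide=MKIGGVD
pos 23: CCC -> P; peptide=MKIGGVDP
pos 26: CGU -> R; peptide=MKIGGVDPR
pos 29: CAC -> H; peptide=MKIGGVDPRH
pos 32: CUU -> L; peptide=MKIGGVDPRHL
pos 35: CGA -> R; peptide=MKIGGVDPRHLR
pos 38: AGC -> S; peptide=MKIGGVDPRHLRS
pos 41: UGA -> STOP

Answer: MKIGGVDPRHLRS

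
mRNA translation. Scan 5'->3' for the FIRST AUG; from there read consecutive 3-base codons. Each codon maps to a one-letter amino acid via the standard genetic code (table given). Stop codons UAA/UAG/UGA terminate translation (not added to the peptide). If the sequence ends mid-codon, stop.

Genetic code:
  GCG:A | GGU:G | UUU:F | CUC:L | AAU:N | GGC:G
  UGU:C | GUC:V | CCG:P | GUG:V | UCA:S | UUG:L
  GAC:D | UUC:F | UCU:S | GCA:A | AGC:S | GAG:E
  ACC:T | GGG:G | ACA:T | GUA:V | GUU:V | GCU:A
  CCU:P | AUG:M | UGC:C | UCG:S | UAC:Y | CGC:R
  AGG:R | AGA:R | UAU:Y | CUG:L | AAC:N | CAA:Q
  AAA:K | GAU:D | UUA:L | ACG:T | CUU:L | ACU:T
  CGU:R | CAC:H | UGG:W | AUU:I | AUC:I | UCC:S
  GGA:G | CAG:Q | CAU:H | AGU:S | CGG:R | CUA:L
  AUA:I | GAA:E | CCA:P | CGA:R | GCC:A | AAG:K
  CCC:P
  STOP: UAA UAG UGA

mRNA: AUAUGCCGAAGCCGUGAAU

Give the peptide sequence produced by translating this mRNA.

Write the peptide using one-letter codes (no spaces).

Answer: MPKP

Derivation:
start AUG at pos 2
pos 2: AUG -> M; peptide=M
pos 5: CCG -> P; peptide=MP
pos 8: AAG -> K; peptide=MPK
pos 11: CCG -> P; peptide=MPKP
pos 14: UGA -> STOP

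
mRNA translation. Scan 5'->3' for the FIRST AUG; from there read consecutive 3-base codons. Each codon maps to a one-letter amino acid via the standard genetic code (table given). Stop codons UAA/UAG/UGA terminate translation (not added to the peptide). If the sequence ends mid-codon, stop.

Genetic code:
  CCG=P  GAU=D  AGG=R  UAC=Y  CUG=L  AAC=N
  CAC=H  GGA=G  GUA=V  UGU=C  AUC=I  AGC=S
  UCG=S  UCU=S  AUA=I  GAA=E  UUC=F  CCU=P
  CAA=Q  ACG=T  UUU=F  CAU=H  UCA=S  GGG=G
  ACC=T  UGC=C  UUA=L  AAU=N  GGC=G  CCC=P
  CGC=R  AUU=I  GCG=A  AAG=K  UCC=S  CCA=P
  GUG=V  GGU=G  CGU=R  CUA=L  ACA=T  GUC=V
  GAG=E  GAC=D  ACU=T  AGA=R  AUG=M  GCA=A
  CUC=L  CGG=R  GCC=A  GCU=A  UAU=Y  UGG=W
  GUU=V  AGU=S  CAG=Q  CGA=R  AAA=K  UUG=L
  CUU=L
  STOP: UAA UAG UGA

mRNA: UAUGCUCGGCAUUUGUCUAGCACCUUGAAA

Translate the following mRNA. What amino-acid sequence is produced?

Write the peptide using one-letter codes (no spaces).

Answer: MLGICLAP

Derivation:
start AUG at pos 1
pos 1: AUG -> M; peptide=M
pos 4: CUC -> L; peptide=ML
pos 7: GGC -> G; peptide=MLG
pos 10: AUU -> I; peptide=MLGI
pos 13: UGU -> C; peptide=MLGIC
pos 16: CUA -> L; peptide=MLGICL
pos 19: GCA -> A; peptide=MLGICLA
pos 22: CCU -> P; peptide=MLGICLAP
pos 25: UGA -> STOP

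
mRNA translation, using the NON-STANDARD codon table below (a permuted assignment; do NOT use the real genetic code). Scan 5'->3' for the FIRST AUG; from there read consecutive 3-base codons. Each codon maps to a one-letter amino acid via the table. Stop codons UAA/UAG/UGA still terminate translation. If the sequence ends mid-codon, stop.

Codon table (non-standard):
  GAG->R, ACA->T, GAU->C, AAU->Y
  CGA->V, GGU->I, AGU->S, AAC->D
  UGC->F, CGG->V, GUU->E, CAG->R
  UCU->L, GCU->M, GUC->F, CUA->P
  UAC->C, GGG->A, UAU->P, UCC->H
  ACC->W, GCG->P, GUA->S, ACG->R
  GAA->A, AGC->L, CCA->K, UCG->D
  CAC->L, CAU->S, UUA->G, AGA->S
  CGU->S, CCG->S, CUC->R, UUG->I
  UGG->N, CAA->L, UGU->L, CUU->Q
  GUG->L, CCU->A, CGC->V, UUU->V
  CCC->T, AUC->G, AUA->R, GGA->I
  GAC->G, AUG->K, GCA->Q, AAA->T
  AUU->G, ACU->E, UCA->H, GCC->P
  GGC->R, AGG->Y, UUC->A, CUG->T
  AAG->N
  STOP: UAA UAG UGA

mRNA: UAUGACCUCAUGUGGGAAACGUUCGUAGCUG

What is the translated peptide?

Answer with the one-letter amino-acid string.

start AUG at pos 1
pos 1: AUG -> K; peptide=K
pos 4: ACC -> W; peptide=KW
pos 7: UCA -> H; peptide=KWH
pos 10: UGU -> L; peptide=KWHL
pos 13: GGG -> A; peptide=KWHLA
pos 16: AAA -> T; peptide=KWHLAT
pos 19: CGU -> S; peptide=KWHLATS
pos 22: UCG -> D; peptide=KWHLATSD
pos 25: UAG -> STOP

Answer: KWHLATSD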